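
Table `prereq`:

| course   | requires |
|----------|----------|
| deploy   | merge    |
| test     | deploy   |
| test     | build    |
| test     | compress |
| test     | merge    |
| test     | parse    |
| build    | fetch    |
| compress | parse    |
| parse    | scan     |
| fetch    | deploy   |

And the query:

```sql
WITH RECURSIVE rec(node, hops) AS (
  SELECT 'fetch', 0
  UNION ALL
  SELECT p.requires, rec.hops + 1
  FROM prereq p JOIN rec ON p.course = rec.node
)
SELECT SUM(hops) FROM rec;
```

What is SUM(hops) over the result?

Base: (fetch, hops=0).
Iteration 1: edges from {fetch} -> (deploy, hops=1).
Iteration 2: edges from {deploy} -> (merge, hops=2).
Iteration 3: no outgoing edges from {merge}; recursion stops.
SUM(hops) = 0 + 1 + 2 = 3.

3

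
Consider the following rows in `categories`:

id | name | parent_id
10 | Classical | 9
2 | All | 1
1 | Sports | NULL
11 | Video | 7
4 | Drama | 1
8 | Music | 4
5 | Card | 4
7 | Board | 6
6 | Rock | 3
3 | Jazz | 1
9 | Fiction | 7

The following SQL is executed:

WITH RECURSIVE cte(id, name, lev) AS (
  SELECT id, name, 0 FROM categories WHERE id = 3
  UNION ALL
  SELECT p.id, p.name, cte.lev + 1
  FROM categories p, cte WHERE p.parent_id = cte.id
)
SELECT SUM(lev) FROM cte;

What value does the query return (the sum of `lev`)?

13

Base: id=3 (Jazz) at lev 0.
Iteration 1: rows with parent_id in {3} -> Rock (id 6, lev 1).
Iteration 2: rows with parent_id in {6} -> Board (id 7, lev 2).
Iteration 3: rows with parent_id in {7} -> Fiction (id 9, lev 3), Video (id 11, lev 3).
Iteration 4: rows with parent_id in {9,11} -> Classical (id 10, lev 4).
Iteration 5: no rows with parent_id in {10}; recursion stops.
SUM(lev) = 0 + 1 + 2 + 3 + 3 + 4 = 13.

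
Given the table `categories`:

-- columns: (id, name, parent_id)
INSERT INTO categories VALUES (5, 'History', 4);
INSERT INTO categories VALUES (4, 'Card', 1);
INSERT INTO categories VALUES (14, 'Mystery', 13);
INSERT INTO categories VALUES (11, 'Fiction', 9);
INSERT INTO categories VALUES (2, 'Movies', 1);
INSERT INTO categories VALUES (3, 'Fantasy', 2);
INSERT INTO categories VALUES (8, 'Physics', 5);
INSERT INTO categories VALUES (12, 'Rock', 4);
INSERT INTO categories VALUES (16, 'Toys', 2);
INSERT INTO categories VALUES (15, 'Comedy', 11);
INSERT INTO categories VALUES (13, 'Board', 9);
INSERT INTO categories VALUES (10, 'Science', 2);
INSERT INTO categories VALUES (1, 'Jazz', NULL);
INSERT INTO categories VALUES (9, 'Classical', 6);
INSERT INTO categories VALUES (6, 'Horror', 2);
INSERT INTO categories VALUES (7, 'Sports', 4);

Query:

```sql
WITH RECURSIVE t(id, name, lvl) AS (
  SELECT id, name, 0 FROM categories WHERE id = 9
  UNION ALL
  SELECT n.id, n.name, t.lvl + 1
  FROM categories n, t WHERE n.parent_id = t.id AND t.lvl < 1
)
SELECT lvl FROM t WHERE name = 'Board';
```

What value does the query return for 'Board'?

Base: id=9 (Classical) at lvl 0.
Iteration 1: rows with parent_id in {9} -> Fiction (id 11, lvl 1), Board (id 13, lvl 1).
Iteration 2: lvl < 1 fails for all current rows; recursion stops.

1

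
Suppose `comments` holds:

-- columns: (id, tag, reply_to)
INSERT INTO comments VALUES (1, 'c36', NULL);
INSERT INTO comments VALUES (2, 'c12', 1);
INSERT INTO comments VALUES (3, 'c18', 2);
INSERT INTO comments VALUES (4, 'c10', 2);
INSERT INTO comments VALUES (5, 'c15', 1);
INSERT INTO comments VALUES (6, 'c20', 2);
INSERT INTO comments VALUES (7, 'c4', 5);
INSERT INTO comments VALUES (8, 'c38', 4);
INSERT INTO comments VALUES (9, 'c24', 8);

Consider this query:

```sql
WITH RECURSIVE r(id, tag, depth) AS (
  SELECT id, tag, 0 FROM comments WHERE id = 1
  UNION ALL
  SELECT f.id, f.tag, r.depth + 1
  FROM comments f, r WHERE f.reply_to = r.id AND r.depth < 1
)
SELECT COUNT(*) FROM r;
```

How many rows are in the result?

3

Base: id=1 (c36) at depth 0.
Iteration 1: rows with reply_to in {1} -> c12 (id 2, depth 1), c15 (id 5, depth 1).
Iteration 2: depth < 1 fails for all current rows; recursion stops.
Total rows emitted: 3.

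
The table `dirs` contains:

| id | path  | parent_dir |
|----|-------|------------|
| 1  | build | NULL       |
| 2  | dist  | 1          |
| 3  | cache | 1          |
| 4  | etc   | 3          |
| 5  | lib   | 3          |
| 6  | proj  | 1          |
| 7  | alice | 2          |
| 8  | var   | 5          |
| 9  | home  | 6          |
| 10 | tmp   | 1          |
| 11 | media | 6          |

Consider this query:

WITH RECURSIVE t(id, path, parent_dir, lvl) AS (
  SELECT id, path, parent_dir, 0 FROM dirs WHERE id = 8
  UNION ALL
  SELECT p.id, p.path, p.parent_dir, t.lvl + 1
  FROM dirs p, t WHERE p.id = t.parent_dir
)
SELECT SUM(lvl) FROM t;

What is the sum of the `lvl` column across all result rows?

Base: id=8 (var), parent_dir=5, lvl 0.
Iteration 1: join on id=5 -> lib (id 5, parent_dir=3, lvl 1).
Iteration 2: join on id=3 -> cache (id 3, parent_dir=1, lvl 2).
Iteration 3: join on id=1 -> build (id 1, parent_dir=NULL, lvl 3).
Iteration 4: parent_dir is NULL; no match; recursion stops.
SUM(lvl) = 0 + 1 + 2 + 3 = 6.

6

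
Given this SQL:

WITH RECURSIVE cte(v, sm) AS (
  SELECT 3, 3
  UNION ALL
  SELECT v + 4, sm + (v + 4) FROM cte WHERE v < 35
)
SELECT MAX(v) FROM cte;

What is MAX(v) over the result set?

Base: v=3, sm=3.
Iteration 1: 3 < 35 holds -> v = 3 + 4 = 7, sm = 3 + 7 = 10.
Iteration 2: 7 < 35 holds -> v = 7 + 4 = 11, sm = 10 + 11 = 21.
Iteration 3: 11 < 35 holds -> v = 11 + 4 = 15, sm = 21 + 15 = 36.
Iteration 4: 15 < 35 holds -> v = 15 + 4 = 19, sm = 36 + 19 = 55.
Iteration 5: 19 < 35 holds -> v = 19 + 4 = 23, sm = 55 + 23 = 78.
Iteration 6: 23 < 35 holds -> v = 23 + 4 = 27, sm = 78 + 27 = 105.
Iteration 7: 27 < 35 holds -> v = 27 + 4 = 31, sm = 105 + 31 = 136.
Iteration 8: 31 < 35 holds -> v = 31 + 4 = 35, sm = 136 + 35 = 171.
Iteration 9: 35 < 35 fails; recursion stops.
v values: 3, 7, 11, 15, 19, 23, 27, 31, 35; the maximum is 35.

35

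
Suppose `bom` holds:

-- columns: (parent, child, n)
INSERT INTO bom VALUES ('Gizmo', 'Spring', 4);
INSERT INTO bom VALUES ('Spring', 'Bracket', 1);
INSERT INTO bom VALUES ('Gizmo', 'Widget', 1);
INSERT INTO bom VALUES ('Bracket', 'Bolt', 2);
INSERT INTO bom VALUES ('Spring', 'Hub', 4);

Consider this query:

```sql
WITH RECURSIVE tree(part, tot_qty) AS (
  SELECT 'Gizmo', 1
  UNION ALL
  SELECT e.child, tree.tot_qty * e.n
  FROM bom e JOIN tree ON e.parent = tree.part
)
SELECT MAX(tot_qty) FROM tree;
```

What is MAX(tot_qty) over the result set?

16

Base: (Gizmo, tot_qty=1).
Iteration 1: components of {Gizmo} -> Spring = 1*4 = 4, Widget = 1*1 = 1.
Iteration 2: components of {Spring,Widget} -> Bracket = 4*1 = 4, Hub = 4*4 = 16.
Iteration 3: components of {Bracket,Hub} -> Bolt = 4*2 = 8.
Iteration 4: no further components; recursion stops.
tot_qty values: 1, 4, 1, 4, 16, 8; the maximum is 16.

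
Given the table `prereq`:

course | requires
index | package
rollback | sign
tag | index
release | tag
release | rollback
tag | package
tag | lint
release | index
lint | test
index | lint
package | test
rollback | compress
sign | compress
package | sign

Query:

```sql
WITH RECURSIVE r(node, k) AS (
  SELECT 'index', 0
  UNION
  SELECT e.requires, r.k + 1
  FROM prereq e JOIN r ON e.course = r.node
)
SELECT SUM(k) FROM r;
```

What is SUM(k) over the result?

9

Base: (index, k=0).
Iteration 1: edges from {index} -> (lint, k=1), (package, k=1).
Iteration 2: edges from {lint,package} -> (sign, k=2), (test, k=2). [UNION drops 1 duplicate row(s)]
Iteration 3: edges from {sign,test} -> (compress, k=3).
Iteration 4: no outgoing edges from {compress}; recursion stops.
SUM(k) = 0 + 1 + 1 + 2 + 2 + 3 = 9.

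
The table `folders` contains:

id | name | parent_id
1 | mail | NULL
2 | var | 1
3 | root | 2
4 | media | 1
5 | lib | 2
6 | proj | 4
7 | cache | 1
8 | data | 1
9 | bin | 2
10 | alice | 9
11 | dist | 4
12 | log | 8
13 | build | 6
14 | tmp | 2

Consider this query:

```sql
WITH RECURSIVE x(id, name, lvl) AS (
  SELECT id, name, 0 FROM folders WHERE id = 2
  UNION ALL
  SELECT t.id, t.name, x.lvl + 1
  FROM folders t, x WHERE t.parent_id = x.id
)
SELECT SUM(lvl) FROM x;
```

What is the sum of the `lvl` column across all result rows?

Base: id=2 (var) at lvl 0.
Iteration 1: rows with parent_id in {2} -> root (id 3, lvl 1), lib (id 5, lvl 1), bin (id 9, lvl 1), tmp (id 14, lvl 1).
Iteration 2: rows with parent_id in {3,5,9,14} -> alice (id 10, lvl 2).
Iteration 3: no rows with parent_id in {10}; recursion stops.
SUM(lvl) = 0 + 1 + 1 + 1 + 1 + 2 = 6.

6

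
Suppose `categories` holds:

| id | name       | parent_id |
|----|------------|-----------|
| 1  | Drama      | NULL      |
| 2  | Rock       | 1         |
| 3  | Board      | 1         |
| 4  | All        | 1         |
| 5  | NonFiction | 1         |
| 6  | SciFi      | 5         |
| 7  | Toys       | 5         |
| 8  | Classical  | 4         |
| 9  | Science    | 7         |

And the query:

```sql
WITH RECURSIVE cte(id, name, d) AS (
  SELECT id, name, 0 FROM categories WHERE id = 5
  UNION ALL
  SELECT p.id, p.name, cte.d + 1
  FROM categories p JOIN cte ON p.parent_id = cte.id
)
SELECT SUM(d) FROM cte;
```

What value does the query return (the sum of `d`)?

Base: id=5 (NonFiction) at d 0.
Iteration 1: rows with parent_id in {5} -> SciFi (id 6, d 1), Toys (id 7, d 1).
Iteration 2: rows with parent_id in {6,7} -> Science (id 9, d 2).
Iteration 3: no rows with parent_id in {9}; recursion stops.
SUM(d) = 0 + 1 + 1 + 2 = 4.

4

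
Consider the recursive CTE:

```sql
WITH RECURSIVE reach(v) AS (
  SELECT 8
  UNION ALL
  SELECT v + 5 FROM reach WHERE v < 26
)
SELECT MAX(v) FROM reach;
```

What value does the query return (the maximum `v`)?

Base: v=8.
Iteration 1: 8 < 26 holds -> v = 8 + 5 = 13.
Iteration 2: 13 < 26 holds -> v = 13 + 5 = 18.
Iteration 3: 18 < 26 holds -> v = 18 + 5 = 23.
Iteration 4: 23 < 26 holds -> v = 23 + 5 = 28.
Iteration 5: 28 < 26 fails; recursion stops.
v values: 8, 13, 18, 23, 28; the maximum is 28.

28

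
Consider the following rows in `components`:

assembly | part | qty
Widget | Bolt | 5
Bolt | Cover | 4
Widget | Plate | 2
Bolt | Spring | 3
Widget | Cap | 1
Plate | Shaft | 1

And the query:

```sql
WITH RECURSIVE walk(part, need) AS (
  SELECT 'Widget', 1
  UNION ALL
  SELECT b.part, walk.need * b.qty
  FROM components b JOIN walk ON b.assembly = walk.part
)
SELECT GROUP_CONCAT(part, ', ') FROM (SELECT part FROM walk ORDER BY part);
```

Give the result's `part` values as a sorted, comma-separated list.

Base: (Widget, need=1).
Iteration 1: components of {Widget} -> Bolt = 1*5 = 5, Cap = 1*1 = 1, Plate = 1*2 = 2.
Iteration 2: components of {Bolt,Cap,Plate} -> Cover = 5*4 = 20, Shaft = 2*1 = 2, Spring = 5*3 = 15.
Iteration 3: no further components; recursion stops.

Bolt, Cap, Cover, Plate, Shaft, Spring, Widget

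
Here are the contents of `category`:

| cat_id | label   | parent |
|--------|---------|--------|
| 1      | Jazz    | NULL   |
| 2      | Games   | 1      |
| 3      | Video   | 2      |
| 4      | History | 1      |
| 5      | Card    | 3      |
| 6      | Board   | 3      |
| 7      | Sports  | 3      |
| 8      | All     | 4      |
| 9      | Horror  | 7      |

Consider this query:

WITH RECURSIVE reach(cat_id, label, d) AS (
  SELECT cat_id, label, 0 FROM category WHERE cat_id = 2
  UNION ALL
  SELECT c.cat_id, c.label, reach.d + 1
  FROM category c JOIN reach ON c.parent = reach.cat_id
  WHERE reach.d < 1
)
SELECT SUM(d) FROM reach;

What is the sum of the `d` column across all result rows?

Base: cat_id=2 (Games) at d 0.
Iteration 1: rows with parent in {2} -> Video (id 3, d 1).
Iteration 2: d < 1 fails for all current rows; recursion stops.
SUM(d) = 0 + 1 = 1.

1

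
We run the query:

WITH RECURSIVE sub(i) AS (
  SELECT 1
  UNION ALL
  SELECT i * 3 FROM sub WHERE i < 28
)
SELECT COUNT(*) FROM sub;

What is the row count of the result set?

5

Base: i=1.
Iteration 1: 1 < 28 holds -> i = 1 * 3 = 3.
Iteration 2: 3 < 28 holds -> i = 3 * 3 = 9.
Iteration 3: 9 < 28 holds -> i = 9 * 3 = 27.
Iteration 4: 27 < 28 holds -> i = 27 * 3 = 81.
Iteration 5: 81 < 28 fails; recursion stops.
Total rows emitted: 5.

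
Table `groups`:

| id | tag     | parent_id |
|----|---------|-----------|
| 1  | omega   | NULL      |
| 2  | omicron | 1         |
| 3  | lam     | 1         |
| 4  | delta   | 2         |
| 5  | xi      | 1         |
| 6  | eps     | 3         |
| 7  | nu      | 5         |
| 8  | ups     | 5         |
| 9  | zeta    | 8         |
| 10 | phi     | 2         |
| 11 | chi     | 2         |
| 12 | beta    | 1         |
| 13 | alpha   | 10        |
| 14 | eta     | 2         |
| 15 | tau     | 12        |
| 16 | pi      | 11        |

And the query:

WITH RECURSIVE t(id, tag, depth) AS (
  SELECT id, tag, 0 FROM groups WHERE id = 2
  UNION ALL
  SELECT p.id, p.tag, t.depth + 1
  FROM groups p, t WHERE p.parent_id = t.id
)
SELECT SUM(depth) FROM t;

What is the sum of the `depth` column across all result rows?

Base: id=2 (omicron) at depth 0.
Iteration 1: rows with parent_id in {2} -> delta (id 4, depth 1), phi (id 10, depth 1), chi (id 11, depth 1), eta (id 14, depth 1).
Iteration 2: rows with parent_id in {4,10,11,14} -> alpha (id 13, depth 2), pi (id 16, depth 2).
Iteration 3: no rows with parent_id in {13,16}; recursion stops.
SUM(depth) = 0 + 1 + 1 + 1 + 1 + 2 + 2 = 8.

8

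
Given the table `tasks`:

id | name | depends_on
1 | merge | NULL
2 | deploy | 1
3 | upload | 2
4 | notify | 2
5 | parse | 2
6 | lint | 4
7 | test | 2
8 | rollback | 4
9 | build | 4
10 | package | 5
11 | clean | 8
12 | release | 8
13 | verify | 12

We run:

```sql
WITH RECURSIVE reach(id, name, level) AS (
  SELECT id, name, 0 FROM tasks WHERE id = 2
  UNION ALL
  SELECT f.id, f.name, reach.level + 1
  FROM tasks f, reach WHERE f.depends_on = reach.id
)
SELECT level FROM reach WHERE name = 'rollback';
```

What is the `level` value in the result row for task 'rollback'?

2

Base: id=2 (deploy) at level 0.
Iteration 1: rows with depends_on in {2} -> upload (id 3, level 1), notify (id 4, level 1), parse (id 5, level 1), test (id 7, level 1).
Iteration 2: rows with depends_on in {3,4,5,7} -> lint (id 6, level 2), rollback (id 8, level 2), build (id 9, level 2), package (id 10, level 2).
Iteration 3: rows with depends_on in {6,8,9,10} -> clean (id 11, level 3), release (id 12, level 3).
Iteration 4: rows with depends_on in {11,12} -> verify (id 13, level 4).
Iteration 5: no rows with depends_on in {13}; recursion stops.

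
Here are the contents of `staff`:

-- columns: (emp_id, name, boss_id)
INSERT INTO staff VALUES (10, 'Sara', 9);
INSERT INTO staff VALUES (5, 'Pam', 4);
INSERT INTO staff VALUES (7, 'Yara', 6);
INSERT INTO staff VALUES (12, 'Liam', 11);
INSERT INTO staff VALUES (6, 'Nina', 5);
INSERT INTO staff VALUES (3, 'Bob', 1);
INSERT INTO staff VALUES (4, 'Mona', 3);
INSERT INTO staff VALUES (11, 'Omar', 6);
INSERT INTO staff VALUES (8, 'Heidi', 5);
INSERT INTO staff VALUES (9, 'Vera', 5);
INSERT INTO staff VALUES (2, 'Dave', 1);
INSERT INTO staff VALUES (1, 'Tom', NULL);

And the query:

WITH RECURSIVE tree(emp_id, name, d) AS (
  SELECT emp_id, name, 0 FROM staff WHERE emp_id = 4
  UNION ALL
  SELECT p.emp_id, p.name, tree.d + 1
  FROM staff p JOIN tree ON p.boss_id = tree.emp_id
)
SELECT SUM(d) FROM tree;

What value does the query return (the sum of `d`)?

20

Base: emp_id=4 (Mona) at d 0.
Iteration 1: rows with boss_id in {4} -> Pam (id 5, d 1).
Iteration 2: rows with boss_id in {5} -> Nina (id 6, d 2), Heidi (id 8, d 2), Vera (id 9, d 2).
Iteration 3: rows with boss_id in {6,8,9} -> Yara (id 7, d 3), Sara (id 10, d 3), Omar (id 11, d 3).
Iteration 4: rows with boss_id in {7,10,11} -> Liam (id 12, d 4).
Iteration 5: no rows with boss_id in {12}; recursion stops.
SUM(d) = 0 + 1 + 2 + 2 + 2 + 3 + 3 + 3 + 4 = 20.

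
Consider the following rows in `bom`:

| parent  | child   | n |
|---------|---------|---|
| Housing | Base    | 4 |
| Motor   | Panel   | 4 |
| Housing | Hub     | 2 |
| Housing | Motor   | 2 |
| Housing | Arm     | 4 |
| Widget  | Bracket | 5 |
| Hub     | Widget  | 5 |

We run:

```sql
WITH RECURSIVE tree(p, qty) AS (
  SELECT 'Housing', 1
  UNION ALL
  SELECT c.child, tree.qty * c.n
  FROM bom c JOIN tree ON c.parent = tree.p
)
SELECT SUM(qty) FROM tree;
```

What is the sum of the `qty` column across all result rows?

81

Base: (Housing, qty=1).
Iteration 1: components of {Housing} -> Arm = 1*4 = 4, Base = 1*4 = 4, Hub = 1*2 = 2, Motor = 1*2 = 2.
Iteration 2: components of {Arm,Base,Hub,Motor} -> Panel = 2*4 = 8, Widget = 2*5 = 10.
Iteration 3: components of {Panel,Widget} -> Bracket = 10*5 = 50.
Iteration 4: no further components; recursion stops.
SUM(qty) = 1 + 2 + 4 + 2 + 4 + 10 + 8 + 50 = 81.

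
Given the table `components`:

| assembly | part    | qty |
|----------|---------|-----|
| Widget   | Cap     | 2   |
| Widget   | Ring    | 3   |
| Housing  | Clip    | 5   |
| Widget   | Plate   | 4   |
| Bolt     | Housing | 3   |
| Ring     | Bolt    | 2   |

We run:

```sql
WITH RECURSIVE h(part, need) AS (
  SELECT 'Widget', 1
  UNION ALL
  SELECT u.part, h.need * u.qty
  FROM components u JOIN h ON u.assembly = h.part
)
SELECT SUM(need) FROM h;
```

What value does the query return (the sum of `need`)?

Base: (Widget, need=1).
Iteration 1: components of {Widget} -> Cap = 1*2 = 2, Plate = 1*4 = 4, Ring = 1*3 = 3.
Iteration 2: components of {Cap,Plate,Ring} -> Bolt = 3*2 = 6.
Iteration 3: components of {Bolt} -> Housing = 6*3 = 18.
Iteration 4: components of {Housing} -> Clip = 18*5 = 90.
Iteration 5: no further components; recursion stops.
SUM(need) = 1 + 3 + 4 + 2 + 6 + 18 + 90 = 124.

124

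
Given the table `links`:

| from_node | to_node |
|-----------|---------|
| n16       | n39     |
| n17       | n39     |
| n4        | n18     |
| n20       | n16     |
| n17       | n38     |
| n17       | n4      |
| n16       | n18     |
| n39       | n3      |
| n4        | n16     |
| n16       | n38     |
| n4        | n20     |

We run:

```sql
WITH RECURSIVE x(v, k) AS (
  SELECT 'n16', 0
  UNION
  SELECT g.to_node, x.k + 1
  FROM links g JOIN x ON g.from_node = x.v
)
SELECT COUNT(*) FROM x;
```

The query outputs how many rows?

Base: (n16, k=0).
Iteration 1: edges from {n16} -> (n18, k=1), (n38, k=1), (n39, k=1).
Iteration 2: edges from {n18,n38,n39} -> (n3, k=2).
Iteration 3: no outgoing edges from {n3}; recursion stops.
Total rows emitted: 5.

5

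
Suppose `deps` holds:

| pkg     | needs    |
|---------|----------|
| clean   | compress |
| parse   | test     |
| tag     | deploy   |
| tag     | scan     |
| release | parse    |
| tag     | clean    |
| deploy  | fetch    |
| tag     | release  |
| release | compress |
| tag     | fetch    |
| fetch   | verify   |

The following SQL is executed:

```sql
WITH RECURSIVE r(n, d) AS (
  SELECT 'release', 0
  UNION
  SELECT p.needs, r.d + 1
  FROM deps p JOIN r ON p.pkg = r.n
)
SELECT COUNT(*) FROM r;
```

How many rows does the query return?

4

Base: (release, d=0).
Iteration 1: edges from {release} -> (compress, d=1), (parse, d=1).
Iteration 2: edges from {compress,parse} -> (test, d=2).
Iteration 3: no outgoing edges from {test}; recursion stops.
Total rows emitted: 4.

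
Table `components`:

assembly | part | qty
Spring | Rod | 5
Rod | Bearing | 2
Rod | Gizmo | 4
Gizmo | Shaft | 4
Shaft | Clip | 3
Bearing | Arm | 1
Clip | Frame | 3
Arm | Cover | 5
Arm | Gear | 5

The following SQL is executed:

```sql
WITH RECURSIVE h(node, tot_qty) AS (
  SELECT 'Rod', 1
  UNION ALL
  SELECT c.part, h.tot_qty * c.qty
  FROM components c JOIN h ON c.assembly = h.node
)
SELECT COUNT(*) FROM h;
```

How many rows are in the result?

Base: (Rod, tot_qty=1).
Iteration 1: components of {Rod} -> Bearing = 1*2 = 2, Gizmo = 1*4 = 4.
Iteration 2: components of {Bearing,Gizmo} -> Arm = 2*1 = 2, Shaft = 4*4 = 16.
Iteration 3: components of {Arm,Shaft} -> Clip = 16*3 = 48, Cover = 2*5 = 10, Gear = 2*5 = 10.
Iteration 4: components of {Clip,Cover,Gear} -> Frame = 48*3 = 144.
Iteration 5: no further components; recursion stops.
Total rows emitted: 9.

9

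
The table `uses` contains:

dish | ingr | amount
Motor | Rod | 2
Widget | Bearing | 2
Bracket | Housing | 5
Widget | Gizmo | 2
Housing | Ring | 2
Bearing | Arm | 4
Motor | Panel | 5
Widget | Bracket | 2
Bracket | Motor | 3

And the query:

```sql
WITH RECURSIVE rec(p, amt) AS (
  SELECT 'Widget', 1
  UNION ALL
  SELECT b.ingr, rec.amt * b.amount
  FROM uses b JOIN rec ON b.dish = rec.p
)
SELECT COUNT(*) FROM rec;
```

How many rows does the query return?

Base: (Widget, amt=1).
Iteration 1: components of {Widget} -> Bearing = 1*2 = 2, Bracket = 1*2 = 2, Gizmo = 1*2 = 2.
Iteration 2: components of {Bearing,Bracket,Gizmo} -> Arm = 2*4 = 8, Housing = 2*5 = 10, Motor = 2*3 = 6.
Iteration 3: components of {Arm,Housing,Motor} -> Panel = 6*5 = 30, Ring = 10*2 = 20, Rod = 6*2 = 12.
Iteration 4: no further components; recursion stops.
Total rows emitted: 10.

10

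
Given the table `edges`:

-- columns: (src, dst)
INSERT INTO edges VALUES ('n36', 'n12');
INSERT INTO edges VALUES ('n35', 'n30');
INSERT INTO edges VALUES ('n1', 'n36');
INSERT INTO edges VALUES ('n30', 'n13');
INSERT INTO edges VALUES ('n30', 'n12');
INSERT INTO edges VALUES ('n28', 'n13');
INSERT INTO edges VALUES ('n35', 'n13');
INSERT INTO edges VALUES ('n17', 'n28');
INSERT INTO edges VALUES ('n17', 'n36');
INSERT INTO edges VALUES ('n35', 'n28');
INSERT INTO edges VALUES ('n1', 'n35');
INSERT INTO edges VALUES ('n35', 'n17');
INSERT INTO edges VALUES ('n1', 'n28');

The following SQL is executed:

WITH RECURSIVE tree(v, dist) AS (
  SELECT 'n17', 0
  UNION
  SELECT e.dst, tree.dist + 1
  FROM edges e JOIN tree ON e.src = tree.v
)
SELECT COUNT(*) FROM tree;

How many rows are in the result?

5

Base: (n17, dist=0).
Iteration 1: edges from {n17} -> (n28, dist=1), (n36, dist=1).
Iteration 2: edges from {n28,n36} -> (n12, dist=2), (n13, dist=2).
Iteration 3: no outgoing edges from {n12,n13}; recursion stops.
Total rows emitted: 5.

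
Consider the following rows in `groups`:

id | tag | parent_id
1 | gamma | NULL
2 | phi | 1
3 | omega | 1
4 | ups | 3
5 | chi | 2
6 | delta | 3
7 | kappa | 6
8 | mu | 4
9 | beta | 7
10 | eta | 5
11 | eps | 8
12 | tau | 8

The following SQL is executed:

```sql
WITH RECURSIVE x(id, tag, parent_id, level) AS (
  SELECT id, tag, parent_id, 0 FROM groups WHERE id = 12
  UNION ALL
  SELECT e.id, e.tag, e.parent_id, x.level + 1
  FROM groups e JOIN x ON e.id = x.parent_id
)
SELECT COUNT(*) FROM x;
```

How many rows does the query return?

Base: id=12 (tau), parent_id=8, level 0.
Iteration 1: join on id=8 -> mu (id 8, parent_id=4, level 1).
Iteration 2: join on id=4 -> ups (id 4, parent_id=3, level 2).
Iteration 3: join on id=3 -> omega (id 3, parent_id=1, level 3).
Iteration 4: join on id=1 -> gamma (id 1, parent_id=NULL, level 4).
Iteration 5: parent_id is NULL; no match; recursion stops.
Total rows emitted: 5.

5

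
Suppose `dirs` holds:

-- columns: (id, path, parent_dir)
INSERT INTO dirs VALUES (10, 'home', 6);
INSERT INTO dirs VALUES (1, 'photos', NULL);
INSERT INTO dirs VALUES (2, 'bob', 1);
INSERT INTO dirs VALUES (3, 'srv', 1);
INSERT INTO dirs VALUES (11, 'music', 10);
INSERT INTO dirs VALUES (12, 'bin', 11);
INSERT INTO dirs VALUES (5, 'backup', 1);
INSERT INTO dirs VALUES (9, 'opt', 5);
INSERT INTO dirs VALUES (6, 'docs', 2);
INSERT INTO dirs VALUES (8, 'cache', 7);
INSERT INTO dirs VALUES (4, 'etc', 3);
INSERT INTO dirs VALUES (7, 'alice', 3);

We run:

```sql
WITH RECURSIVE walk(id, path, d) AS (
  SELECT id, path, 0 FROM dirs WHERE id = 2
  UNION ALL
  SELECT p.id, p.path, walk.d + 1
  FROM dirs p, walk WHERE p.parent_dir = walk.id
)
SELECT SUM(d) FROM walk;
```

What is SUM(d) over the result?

10

Base: id=2 (bob) at d 0.
Iteration 1: rows with parent_dir in {2} -> docs (id 6, d 1).
Iteration 2: rows with parent_dir in {6} -> home (id 10, d 2).
Iteration 3: rows with parent_dir in {10} -> music (id 11, d 3).
Iteration 4: rows with parent_dir in {11} -> bin (id 12, d 4).
Iteration 5: no rows with parent_dir in {12}; recursion stops.
SUM(d) = 0 + 1 + 2 + 3 + 4 = 10.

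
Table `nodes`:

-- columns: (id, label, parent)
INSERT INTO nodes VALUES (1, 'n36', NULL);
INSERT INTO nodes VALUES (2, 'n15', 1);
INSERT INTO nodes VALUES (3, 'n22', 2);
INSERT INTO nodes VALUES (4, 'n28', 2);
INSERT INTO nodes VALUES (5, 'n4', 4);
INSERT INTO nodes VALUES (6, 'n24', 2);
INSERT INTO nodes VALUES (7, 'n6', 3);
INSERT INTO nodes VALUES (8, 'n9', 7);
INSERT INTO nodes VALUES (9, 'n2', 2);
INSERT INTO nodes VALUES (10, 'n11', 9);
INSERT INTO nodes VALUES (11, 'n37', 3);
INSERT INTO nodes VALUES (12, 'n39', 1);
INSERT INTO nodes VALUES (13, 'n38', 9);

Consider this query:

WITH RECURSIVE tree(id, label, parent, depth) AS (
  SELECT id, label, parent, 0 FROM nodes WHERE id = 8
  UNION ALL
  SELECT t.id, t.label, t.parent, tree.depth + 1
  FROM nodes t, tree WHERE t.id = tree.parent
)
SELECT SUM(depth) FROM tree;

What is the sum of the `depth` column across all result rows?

10

Base: id=8 (n9), parent=7, depth 0.
Iteration 1: join on id=7 -> n6 (id 7, parent=3, depth 1).
Iteration 2: join on id=3 -> n22 (id 3, parent=2, depth 2).
Iteration 3: join on id=2 -> n15 (id 2, parent=1, depth 3).
Iteration 4: join on id=1 -> n36 (id 1, parent=NULL, depth 4).
Iteration 5: parent is NULL; no match; recursion stops.
SUM(depth) = 0 + 1 + 2 + 3 + 4 = 10.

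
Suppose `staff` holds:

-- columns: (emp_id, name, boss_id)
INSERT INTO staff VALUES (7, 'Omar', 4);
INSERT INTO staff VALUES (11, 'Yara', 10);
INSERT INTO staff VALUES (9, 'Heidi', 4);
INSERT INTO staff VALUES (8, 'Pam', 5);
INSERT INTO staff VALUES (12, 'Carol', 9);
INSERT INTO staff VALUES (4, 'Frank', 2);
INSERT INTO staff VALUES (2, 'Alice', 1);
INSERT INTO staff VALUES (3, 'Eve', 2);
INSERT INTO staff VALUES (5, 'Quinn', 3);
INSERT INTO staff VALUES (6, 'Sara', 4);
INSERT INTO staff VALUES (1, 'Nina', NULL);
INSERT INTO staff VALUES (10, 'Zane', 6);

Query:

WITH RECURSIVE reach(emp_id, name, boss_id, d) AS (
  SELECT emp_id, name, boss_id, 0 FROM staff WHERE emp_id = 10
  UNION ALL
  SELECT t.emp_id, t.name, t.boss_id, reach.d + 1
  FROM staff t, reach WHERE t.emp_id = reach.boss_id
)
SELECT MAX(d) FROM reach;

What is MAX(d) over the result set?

Base: emp_id=10 (Zane), boss_id=6, d 0.
Iteration 1: join on emp_id=6 -> Sara (id 6, boss_id=4, d 1).
Iteration 2: join on emp_id=4 -> Frank (id 4, boss_id=2, d 2).
Iteration 3: join on emp_id=2 -> Alice (id 2, boss_id=1, d 3).
Iteration 4: join on emp_id=1 -> Nina (id 1, boss_id=NULL, d 4).
Iteration 5: boss_id is NULL; no match; recursion stops.
d values: 0, 1, 2, 3, 4; the maximum is 4.

4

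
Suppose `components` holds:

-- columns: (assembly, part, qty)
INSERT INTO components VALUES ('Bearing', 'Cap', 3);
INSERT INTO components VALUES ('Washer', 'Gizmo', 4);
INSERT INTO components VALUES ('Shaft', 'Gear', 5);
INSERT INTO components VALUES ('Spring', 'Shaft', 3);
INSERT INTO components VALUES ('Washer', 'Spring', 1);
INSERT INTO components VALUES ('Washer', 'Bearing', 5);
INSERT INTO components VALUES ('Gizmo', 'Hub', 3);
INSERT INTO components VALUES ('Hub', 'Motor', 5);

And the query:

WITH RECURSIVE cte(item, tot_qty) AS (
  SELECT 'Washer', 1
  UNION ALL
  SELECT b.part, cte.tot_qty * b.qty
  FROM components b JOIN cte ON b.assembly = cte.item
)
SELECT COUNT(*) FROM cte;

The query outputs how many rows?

9

Base: (Washer, tot_qty=1).
Iteration 1: components of {Washer} -> Bearing = 1*5 = 5, Gizmo = 1*4 = 4, Spring = 1*1 = 1.
Iteration 2: components of {Bearing,Gizmo,Spring} -> Cap = 5*3 = 15, Hub = 4*3 = 12, Shaft = 1*3 = 3.
Iteration 3: components of {Cap,Hub,Shaft} -> Gear = 3*5 = 15, Motor = 12*5 = 60.
Iteration 4: no further components; recursion stops.
Total rows emitted: 9.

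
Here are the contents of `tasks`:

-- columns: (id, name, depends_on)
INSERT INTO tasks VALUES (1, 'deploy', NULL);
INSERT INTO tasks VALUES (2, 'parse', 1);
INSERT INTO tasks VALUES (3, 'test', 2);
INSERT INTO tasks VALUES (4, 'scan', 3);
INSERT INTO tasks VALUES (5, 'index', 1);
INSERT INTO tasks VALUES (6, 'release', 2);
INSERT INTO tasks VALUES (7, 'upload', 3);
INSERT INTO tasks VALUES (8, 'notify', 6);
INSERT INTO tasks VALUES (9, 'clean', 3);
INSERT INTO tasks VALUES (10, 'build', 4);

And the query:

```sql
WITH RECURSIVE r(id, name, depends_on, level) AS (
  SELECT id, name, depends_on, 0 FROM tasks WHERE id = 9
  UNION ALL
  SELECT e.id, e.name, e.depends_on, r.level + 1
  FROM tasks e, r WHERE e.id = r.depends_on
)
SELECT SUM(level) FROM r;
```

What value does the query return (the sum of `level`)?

6

Base: id=9 (clean), depends_on=3, level 0.
Iteration 1: join on id=3 -> test (id 3, depends_on=2, level 1).
Iteration 2: join on id=2 -> parse (id 2, depends_on=1, level 2).
Iteration 3: join on id=1 -> deploy (id 1, depends_on=NULL, level 3).
Iteration 4: depends_on is NULL; no match; recursion stops.
SUM(level) = 0 + 1 + 2 + 3 = 6.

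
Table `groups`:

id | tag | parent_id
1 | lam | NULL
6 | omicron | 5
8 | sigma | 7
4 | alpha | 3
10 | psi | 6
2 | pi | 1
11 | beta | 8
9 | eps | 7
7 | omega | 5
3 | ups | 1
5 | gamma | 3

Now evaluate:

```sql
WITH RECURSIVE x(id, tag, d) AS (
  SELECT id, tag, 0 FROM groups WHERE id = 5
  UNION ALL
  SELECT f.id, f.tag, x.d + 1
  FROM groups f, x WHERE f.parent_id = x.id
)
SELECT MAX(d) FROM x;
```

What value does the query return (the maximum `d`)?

Base: id=5 (gamma) at d 0.
Iteration 1: rows with parent_id in {5} -> omicron (id 6, d 1), omega (id 7, d 1).
Iteration 2: rows with parent_id in {6,7} -> sigma (id 8, d 2), eps (id 9, d 2), psi (id 10, d 2).
Iteration 3: rows with parent_id in {8,9,10} -> beta (id 11, d 3).
Iteration 4: no rows with parent_id in {11}; recursion stops.
d values: 0, 1, 1, 2, 2, 2, 3; the maximum is 3.

3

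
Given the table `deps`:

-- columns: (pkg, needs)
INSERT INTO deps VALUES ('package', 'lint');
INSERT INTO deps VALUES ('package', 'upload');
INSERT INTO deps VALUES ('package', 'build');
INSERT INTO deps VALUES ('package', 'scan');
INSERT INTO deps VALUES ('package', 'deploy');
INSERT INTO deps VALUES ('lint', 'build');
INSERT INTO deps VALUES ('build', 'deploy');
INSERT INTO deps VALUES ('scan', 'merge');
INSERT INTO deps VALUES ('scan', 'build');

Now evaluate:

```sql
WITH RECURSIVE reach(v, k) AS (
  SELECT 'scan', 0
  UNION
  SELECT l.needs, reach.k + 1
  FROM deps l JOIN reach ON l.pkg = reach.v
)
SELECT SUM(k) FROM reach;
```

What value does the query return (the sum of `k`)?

Base: (scan, k=0).
Iteration 1: edges from {scan} -> (build, k=1), (merge, k=1).
Iteration 2: edges from {build,merge} -> (deploy, k=2).
Iteration 3: no outgoing edges from {deploy}; recursion stops.
SUM(k) = 0 + 1 + 1 + 2 = 4.

4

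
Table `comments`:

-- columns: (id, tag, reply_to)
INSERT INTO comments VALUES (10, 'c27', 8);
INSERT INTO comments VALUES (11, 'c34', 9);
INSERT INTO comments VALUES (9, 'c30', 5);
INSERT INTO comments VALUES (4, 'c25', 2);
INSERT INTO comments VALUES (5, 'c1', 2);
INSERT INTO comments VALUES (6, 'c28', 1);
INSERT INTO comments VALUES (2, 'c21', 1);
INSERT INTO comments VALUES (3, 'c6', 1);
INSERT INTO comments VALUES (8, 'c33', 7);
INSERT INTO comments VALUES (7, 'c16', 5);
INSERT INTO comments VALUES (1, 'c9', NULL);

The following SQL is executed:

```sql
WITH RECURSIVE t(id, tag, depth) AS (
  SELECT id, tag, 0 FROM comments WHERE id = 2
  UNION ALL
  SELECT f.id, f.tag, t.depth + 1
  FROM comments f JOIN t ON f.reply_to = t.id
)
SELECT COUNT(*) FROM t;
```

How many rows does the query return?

Base: id=2 (c21) at depth 0.
Iteration 1: rows with reply_to in {2} -> c25 (id 4, depth 1), c1 (id 5, depth 1).
Iteration 2: rows with reply_to in {4,5} -> c16 (id 7, depth 2), c30 (id 9, depth 2).
Iteration 3: rows with reply_to in {7,9} -> c33 (id 8, depth 3), c34 (id 11, depth 3).
Iteration 4: rows with reply_to in {8,11} -> c27 (id 10, depth 4).
Iteration 5: no rows with reply_to in {10}; recursion stops.
Total rows emitted: 8.

8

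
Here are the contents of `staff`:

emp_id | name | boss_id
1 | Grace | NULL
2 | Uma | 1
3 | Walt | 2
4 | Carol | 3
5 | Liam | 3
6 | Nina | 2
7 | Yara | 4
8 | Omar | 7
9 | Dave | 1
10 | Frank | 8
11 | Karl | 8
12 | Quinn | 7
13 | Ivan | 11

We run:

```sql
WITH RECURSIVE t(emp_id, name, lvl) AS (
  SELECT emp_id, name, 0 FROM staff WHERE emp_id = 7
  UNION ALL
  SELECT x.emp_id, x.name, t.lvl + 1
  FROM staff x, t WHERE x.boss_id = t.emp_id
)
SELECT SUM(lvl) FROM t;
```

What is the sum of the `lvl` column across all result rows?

Base: emp_id=7 (Yara) at lvl 0.
Iteration 1: rows with boss_id in {7} -> Omar (id 8, lvl 1), Quinn (id 12, lvl 1).
Iteration 2: rows with boss_id in {8,12} -> Frank (id 10, lvl 2), Karl (id 11, lvl 2).
Iteration 3: rows with boss_id in {10,11} -> Ivan (id 13, lvl 3).
Iteration 4: no rows with boss_id in {13}; recursion stops.
SUM(lvl) = 0 + 1 + 1 + 2 + 2 + 3 = 9.

9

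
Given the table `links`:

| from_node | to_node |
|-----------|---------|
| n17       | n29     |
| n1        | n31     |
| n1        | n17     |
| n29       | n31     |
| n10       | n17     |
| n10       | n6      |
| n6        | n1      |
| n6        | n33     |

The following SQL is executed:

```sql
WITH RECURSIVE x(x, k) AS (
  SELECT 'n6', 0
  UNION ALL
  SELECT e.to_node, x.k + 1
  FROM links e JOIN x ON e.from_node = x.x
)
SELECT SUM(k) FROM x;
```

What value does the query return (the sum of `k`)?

13

Base: (n6, k=0).
Iteration 1: edges from {n6} -> (n1, k=1), (n33, k=1).
Iteration 2: edges from {n1,n33} -> (n17, k=2), (n31, k=2).
Iteration 3: edges from {n17,n31} -> (n29, k=3).
Iteration 4: edges from {n29} -> (n31, k=4).
Iteration 5: no outgoing edges from {n31}; recursion stops.
SUM(k) = 0 + 1 + 1 + 2 + 2 + 3 + 4 = 13.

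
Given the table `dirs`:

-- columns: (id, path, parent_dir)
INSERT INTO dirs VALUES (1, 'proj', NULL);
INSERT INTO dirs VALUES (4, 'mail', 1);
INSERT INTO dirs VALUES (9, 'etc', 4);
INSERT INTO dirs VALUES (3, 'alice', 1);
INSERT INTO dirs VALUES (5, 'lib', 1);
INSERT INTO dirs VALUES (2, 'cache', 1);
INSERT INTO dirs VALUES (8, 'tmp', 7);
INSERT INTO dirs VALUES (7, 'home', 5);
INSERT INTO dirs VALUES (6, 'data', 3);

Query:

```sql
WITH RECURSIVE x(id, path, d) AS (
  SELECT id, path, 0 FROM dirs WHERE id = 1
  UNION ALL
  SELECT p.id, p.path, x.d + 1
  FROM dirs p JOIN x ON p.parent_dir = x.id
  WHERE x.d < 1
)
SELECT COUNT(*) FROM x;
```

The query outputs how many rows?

5

Base: id=1 (proj) at d 0.
Iteration 1: rows with parent_dir in {1} -> cache (id 2, d 1), alice (id 3, d 1), mail (id 4, d 1), lib (id 5, d 1).
Iteration 2: d < 1 fails for all current rows; recursion stops.
Total rows emitted: 5.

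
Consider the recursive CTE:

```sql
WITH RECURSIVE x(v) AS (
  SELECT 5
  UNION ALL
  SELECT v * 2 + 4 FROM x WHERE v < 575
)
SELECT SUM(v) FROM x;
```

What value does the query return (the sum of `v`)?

2263

Base: v=5.
Iteration 1: 5 < 575 holds -> v = 5 * 2 + 4 = 14.
Iteration 2: 14 < 575 holds -> v = 14 * 2 + 4 = 32.
Iteration 3: 32 < 575 holds -> v = 32 * 2 + 4 = 68.
Iteration 4: 68 < 575 holds -> v = 68 * 2 + 4 = 140.
Iteration 5: 140 < 575 holds -> v = 140 * 2 + 4 = 284.
Iteration 6: 284 < 575 holds -> v = 284 * 2 + 4 = 572.
Iteration 7: 572 < 575 holds -> v = 572 * 2 + 4 = 1148.
Iteration 8: 1148 < 575 fails; recursion stops.
SUM(v) = 5 + 14 + 32 + 68 + 140 + 284 + 572 + 1148 = 2263.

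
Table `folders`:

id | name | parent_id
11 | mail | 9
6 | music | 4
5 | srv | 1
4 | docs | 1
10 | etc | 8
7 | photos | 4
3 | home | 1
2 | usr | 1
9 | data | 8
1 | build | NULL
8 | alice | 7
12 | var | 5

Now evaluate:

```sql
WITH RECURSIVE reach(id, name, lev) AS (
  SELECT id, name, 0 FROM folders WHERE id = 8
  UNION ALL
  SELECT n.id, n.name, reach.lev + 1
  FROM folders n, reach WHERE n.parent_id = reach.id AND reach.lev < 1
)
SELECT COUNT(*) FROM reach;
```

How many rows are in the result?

3

Base: id=8 (alice) at lev 0.
Iteration 1: rows with parent_id in {8} -> data (id 9, lev 1), etc (id 10, lev 1).
Iteration 2: lev < 1 fails for all current rows; recursion stops.
Total rows emitted: 3.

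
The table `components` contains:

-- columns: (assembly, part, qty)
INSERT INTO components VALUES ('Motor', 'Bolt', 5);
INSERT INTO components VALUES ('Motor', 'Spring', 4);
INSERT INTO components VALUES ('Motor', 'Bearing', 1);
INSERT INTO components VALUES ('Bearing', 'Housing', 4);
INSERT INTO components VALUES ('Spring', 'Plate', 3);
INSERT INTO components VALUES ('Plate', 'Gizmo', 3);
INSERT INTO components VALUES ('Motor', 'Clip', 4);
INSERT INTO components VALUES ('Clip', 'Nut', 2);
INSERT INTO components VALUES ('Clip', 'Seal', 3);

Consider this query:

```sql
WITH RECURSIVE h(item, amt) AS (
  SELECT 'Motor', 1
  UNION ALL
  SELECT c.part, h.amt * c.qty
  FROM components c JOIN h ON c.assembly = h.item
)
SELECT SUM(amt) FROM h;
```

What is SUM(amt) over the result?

Base: (Motor, amt=1).
Iteration 1: components of {Motor} -> Bearing = 1*1 = 1, Bolt = 1*5 = 5, Clip = 1*4 = 4, Spring = 1*4 = 4.
Iteration 2: components of {Bearing,Bolt,Clip,Spring} -> Housing = 1*4 = 4, Nut = 4*2 = 8, Plate = 4*3 = 12, Seal = 4*3 = 12.
Iteration 3: components of {Housing,Nut,Plate,Seal} -> Gizmo = 12*3 = 36.
Iteration 4: no further components; recursion stops.
SUM(amt) = 1 + 5 + 4 + 1 + 4 + 12 + 4 + 8 + 12 + 36 = 87.

87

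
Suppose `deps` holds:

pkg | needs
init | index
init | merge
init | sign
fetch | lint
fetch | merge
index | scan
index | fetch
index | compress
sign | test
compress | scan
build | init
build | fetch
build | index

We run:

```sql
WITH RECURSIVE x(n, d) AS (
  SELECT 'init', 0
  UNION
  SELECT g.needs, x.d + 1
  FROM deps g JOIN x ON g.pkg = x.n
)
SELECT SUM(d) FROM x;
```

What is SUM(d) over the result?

20

Base: (init, d=0).
Iteration 1: edges from {init} -> (index, d=1), (merge, d=1), (sign, d=1).
Iteration 2: edges from {index,merge,sign} -> (compress, d=2), (fetch, d=2), (scan, d=2), (test, d=2).
Iteration 3: edges from {compress,fetch,scan,test} -> (lint, d=3), (merge, d=3), (scan, d=3).
Iteration 4: no outgoing edges from {lint,merge,scan}; recursion stops.
SUM(d) = 0 + 1 + 1 + 1 + 2 + 2 + 2 + 2 + 3 + 3 + 3 = 20.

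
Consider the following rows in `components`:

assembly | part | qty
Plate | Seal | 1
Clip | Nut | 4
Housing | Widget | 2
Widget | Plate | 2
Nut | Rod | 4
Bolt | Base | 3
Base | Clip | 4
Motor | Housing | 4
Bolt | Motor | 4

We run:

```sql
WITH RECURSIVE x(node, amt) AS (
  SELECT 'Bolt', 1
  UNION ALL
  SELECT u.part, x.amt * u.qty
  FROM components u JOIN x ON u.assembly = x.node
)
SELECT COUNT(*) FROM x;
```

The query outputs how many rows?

10

Base: (Bolt, amt=1).
Iteration 1: components of {Bolt} -> Base = 1*3 = 3, Motor = 1*4 = 4.
Iteration 2: components of {Base,Motor} -> Clip = 3*4 = 12, Housing = 4*4 = 16.
Iteration 3: components of {Clip,Housing} -> Nut = 12*4 = 48, Widget = 16*2 = 32.
Iteration 4: components of {Nut,Widget} -> Plate = 32*2 = 64, Rod = 48*4 = 192.
Iteration 5: components of {Plate,Rod} -> Seal = 64*1 = 64.
Iteration 6: no further components; recursion stops.
Total rows emitted: 10.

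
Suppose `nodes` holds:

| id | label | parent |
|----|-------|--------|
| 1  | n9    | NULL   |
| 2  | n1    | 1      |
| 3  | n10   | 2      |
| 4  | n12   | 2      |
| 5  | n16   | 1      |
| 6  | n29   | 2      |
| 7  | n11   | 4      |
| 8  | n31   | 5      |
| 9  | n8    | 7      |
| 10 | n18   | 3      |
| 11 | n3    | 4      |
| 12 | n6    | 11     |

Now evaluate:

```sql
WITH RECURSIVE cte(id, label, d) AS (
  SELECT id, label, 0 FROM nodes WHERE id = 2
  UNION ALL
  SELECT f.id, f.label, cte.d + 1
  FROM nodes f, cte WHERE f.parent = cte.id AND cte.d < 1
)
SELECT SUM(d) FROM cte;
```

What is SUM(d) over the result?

Base: id=2 (n1) at d 0.
Iteration 1: rows with parent in {2} -> n10 (id 3, d 1), n12 (id 4, d 1), n29 (id 6, d 1).
Iteration 2: d < 1 fails for all current rows; recursion stops.
SUM(d) = 0 + 1 + 1 + 1 = 3.

3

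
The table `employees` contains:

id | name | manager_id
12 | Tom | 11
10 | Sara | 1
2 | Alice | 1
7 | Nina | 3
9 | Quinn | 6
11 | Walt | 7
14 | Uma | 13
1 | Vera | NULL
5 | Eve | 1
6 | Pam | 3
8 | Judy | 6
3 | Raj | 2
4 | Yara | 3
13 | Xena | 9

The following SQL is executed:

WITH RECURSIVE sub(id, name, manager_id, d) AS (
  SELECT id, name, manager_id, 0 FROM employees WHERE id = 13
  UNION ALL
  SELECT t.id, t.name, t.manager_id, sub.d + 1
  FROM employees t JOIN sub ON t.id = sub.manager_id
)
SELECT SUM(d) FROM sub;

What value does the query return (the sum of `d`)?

15

Base: id=13 (Xena), manager_id=9, d 0.
Iteration 1: join on id=9 -> Quinn (id 9, manager_id=6, d 1).
Iteration 2: join on id=6 -> Pam (id 6, manager_id=3, d 2).
Iteration 3: join on id=3 -> Raj (id 3, manager_id=2, d 3).
Iteration 4: join on id=2 -> Alice (id 2, manager_id=1, d 4).
Iteration 5: join on id=1 -> Vera (id 1, manager_id=NULL, d 5).
Iteration 6: manager_id is NULL; no match; recursion stops.
SUM(d) = 0 + 1 + 2 + 3 + 4 + 5 = 15.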